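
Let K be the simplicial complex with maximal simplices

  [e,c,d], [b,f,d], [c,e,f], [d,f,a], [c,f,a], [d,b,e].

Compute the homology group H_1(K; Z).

Order the vertices as a < b < c < d < e < f. Listing each simplex with vertices in this order, K has dimension 2 with simplices:

  0-simplices (6): a, b, c, d, e, f
  1-simplices (12): ac, ad, af, bd, be, bf, cd, ce, cf, de, df, ef
  2-simplices (6): acf, adf, bde, bdf, cde, cef

giving chain groups C_0 ≅ Z^6, C_1 ≅ Z^12, C_2 ≅ Z^6.

The boundary map ∂_1: C_1 → C_0 is given by ∂[p,q] = [q] − [p]. For instance
  ∂de = e − d.
This gives a 6×12 integer matrix of rank 5; reducing to Smith normal form yields diagonal entries (1,1,1,1,1).

Boundary ∂_2: C_2 → C_1 maps a triangle to the signed sum of its edges. For instance
  ∂acf = cf − af + ac,
  ∂cde = de − ce + cd.
As a 12×6 matrix over Z this has rank 6, with invariant factors (1,1,1,1,1,1).

Reading off H_k = ker ∂_k / im ∂_{k+1}:

  H_1: rank ker ∂_1 − rank ∂_2 = (12 − 5) − 6 = 1, and the invariant factors of ∂_2 are all 1, so H_1 = Z.

(K is a triangulation of the cylinder S^1 x I.)

H_1 ≅ Z.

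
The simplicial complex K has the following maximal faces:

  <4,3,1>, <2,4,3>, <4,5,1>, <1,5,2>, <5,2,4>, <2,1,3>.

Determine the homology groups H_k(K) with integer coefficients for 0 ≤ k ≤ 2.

Order the vertices as 1 < 2 < 3 < 4 < 5. Listing each simplex with vertices in this order, K has dimension 2 with simplices:

  0-simplices (5): [1], [2], [3], [4], [5]
  1-simplices (9): [1,2], [1,3], [1,4], [1,5], [2,3], [2,4], [2,5], [3,4], [4,5]
  2-simplices (6): [1,2,3], [1,2,5], [1,3,4], [1,4,5], [2,3,4], [2,4,5]

Hence C_0 ≅ Z^5, C_1 ≅ Z^9, C_2 ≅ Z^6.

∂_1: C_1 → C_0 is given by ∂[p,q] = [q] − [p].
This gives a 5×9 integer matrix of rank 4; reducing to Smith normal form yields diagonal entries (1,1,1,1).

Boundary ∂_2: C_2 → C_1 maps a triangle to the signed sum of its edges. For instance
  ∂[1,4,5] = [4,5] − [1,5] + [1,4],
  ∂[1,2,5] = [2,5] − [1,5] + [1,2].
As a 9×6 matrix over Z this has rank 5, with invariant factors (1,1,1,1,1).

Now H_k = ker ∂_k / im ∂_{k+1}, so:

  H_0: rank C_0 − rank ∂_1 = 5 − 4 = 1, and the invariant factors of ∂_1 are all 1, so H_0 = Z.
  H_1: rank ker ∂_1 − rank ∂_2 = (9 − 4) − 5 = 0, and the invariant factors of ∂_2 are all 1, so H_1 = 0.
  H_2: rank ker ∂_2 − rank ∂_3 = (6 − 5) − 0 = 1, and there is no ∂_3, so H_2 = Z.

(K is a triangulation of the 2-sphere S^2.)

H_0 = Z,  H_1 = 0,  H_2 = Z.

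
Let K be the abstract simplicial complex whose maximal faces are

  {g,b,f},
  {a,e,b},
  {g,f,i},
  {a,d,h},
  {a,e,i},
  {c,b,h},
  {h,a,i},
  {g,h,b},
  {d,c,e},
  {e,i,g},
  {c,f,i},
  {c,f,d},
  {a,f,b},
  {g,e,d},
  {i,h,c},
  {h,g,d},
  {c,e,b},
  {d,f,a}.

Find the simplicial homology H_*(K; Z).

Take the total order a < b < c < d < e < f < g < h < i on the vertex set. Then K (dimension 2) consists of the simplices:

  0-simplices (9): a, b, c, d, e, f, g, h, i
  1-simplices (27): ab, ad, ae, af, ah, ai, bc, be, bf, bg, bh, cd, ce, cf, ch, ci, de, df, dg, dh, eg, ei, fg, fi, gh, gi, hi
  2-simplices (18): abe, abf, adf, adh, aei, ahi, bce, bch, bfg, bgh, cde, cdf, cfi, chi, deg, dgh, egi, fgi

giving chain groups C_0 ≅ Z^9, C_1 ≅ Z^27, C_2 ≅ Z^18.

Boundary ∂_1: C_1 → C_0 maps an edge to its endpoints' difference, ∂[p,q] = q − p. For instance
  ∂eg = g − e.
This gives a 9×27 integer matrix of rank 8; reducing to Smith normal form yields diagonal entries (1,1,1,1,1,1,1,1).

The boundary map ∂_2: C_2 → C_1 sends each 2-simplex [p,q,r] to [q,r] − [p,r] + [p,q]. For instance
  ∂adf = df − af + ad,
  ∂dgh = gh − dh + dg.
This gives a 27×18 integer matrix of rank 17; reducing to Smith normal form yields diagonal entries (1,1,1,1,1,1,1,1,1,1,1,1,1,1,1,1,1).

Now H_k = ker ∂_k / im ∂_{k+1}, so:

  H_0: rank C_0 − rank ∂_1 = 9 − 8 = 1, and the invariant factors of ∂_1 are all 1, so H_0 ≅ Z.
  H_1: rank ker ∂_1 − rank ∂_2 = (27 − 8) − 17 = 2, and the invariant factors of ∂_2 are all 1, so H_1 ≅ Z^2.
  H_2: rank ker ∂_2 − rank ∂_3 = (18 − 17) − 0 = 1, and there is no ∂_3, so H_2 ≅ Z.

(K is a triangulation of the torus T^2.)

H_0 ≅ Z,  H_1 ≅ Z^2,  H_2 ≅ Z.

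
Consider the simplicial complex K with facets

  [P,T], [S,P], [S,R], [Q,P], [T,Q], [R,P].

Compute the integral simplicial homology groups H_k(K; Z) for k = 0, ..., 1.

Fix the vertex order P < Q < R < S < T and write every simplex with vertices in increasing order. Then dim K = 1 and the simplices of K are:

  0-simplices (5): P, Q, R, S, T
  1-simplices (6): PQ, PR, PS, PT, QT, RS

Hence C_0 ≅ Z^5, C_1 ≅ Z^6.

Boundary ∂_1: C_1 → C_0 is given by ∂[p,q] = [q] − [p]. For instance
  ∂PS = S − P.
As a 5×6 matrix over Z this has rank 4, with invariant factors (1,1,1,1).

Now H_k = ker ∂_k / im ∂_{k+1}, so:

  H_0: rank C_0 − rank ∂_1 = 5 − 4 = 1, and the invariant factors of ∂_1 are all 1, so H_0 ≅ Z.
  H_1: rank ker ∂_1 − rank ∂_2 = (6 − 4) − 0 = 2, and there is no ∂_2, so H_1 ≅ Z^2.

(K is a triangulation of a wedge of 2 circles.)

H_0 = Z,  H_1 = Z^2.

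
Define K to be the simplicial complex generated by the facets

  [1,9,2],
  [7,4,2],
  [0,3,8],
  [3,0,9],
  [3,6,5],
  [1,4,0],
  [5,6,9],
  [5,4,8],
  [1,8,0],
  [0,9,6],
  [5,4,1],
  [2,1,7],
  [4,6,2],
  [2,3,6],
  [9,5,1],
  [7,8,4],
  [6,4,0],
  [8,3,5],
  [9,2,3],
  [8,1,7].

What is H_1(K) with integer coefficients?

H_1 = Z × Z/2.

Take the total order 0 < 1 < 2 < 3 < 4 < 5 < 6 < 7 < 8 < 9 on the vertex set. Then K (dimension 2) consists of the simplices:

  0-simplices (10): [0], [1], [2], [3], [4], [5], [6], [7], [8], [9]
  1-simplices (30): (30 of them)
  2-simplices (20): (20 of them)

so the chain groups are C_0 ≅ Z^10, C_1 ≅ Z^30, C_2 ≅ Z^20.

The boundary map ∂_1: C_1 → C_0 sends each edge [p,q] (with p < q) to q − p. For instance
  ∂[4,7] = [7] − [4].
As a 10×30 matrix over Z this has rank 9, with invariant factors (1,1,1,1,1,1,1,1,1).

Boundary ∂_2: C_2 → C_1 maps a triangle to the signed sum of its edges. For instance
  ∂[1,2,7] = [2,7] − [1,7] + [1,2],
  ∂[0,4,6] = [4,6] − [0,6] + [0,4].
The resulting 30×20 matrix has rank 20, and its Smith normal form has invariant factors (1,1,1,1,1,1,1,1,1,1,1,1,1,1,1,1,1,1,1,2).

Reading off H_k = ker ∂_k / im ∂_{k+1}:

  H_1: rank ker ∂_1 − rank ∂_2 = (30 − 9) − 20 = 1, and ∂_2 has invariant factor 2 > 1, so H_1 ≅ Z × Z/2.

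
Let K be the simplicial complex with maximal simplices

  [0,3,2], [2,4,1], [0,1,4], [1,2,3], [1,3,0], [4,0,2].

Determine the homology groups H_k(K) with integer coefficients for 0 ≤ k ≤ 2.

K has 5 vertices, 9 edges, 6 triangles.
rank ∂_0 = 0, rank ∂_1 = 4 ⇒ b_0 = 5 − 0 − 4 = 1; all invariant factors of ∂_1 are 1 so no torsion. So H_0 = Z.
rank ∂_1 = 4, rank ∂_2 = 5 ⇒ b_1 = 9 − 4 − 5 = 0; all invariant factors of ∂_2 are 1 so no torsion. So H_1 = 0.
rank ∂_2 = 5, rank ∂_3 = 0 ⇒ b_2 = 6 − 5 − 0 = 1. So H_2 = Z.

H_0 = Z,  H_1 = 0,  H_2 = Z.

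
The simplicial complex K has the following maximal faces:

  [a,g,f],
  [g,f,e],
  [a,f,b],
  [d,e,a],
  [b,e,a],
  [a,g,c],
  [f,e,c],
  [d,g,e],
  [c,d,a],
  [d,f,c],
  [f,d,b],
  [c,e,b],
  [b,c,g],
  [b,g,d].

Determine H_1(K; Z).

Take the total order a < b < c < d < e < f < g on the vertex set. Then K (dimension 2) consists of the simplices:

  0-simplices (7): a, b, c, d, e, f, g
  1-simplices (21): ab, ac, ad, ae, af, ag, bc, bd, be, bf, bg, cd, ce, cf, cg, de, df, dg, ef, eg, fg
  2-simplices (14): abe, abf, acd, acg, ade, afg, bce, bcg, bdf, bdg, cdf, cef, deg, efg

giving chain groups C_0 ≅ Z^7, C_1 ≅ Z^21, C_2 ≅ Z^14.

The boundary map ∂_1: C_1 → C_0 sends each edge [p,q] (with p < q) to q − p. For instance
  ∂bf = f − b.
The resulting 7×21 matrix has rank 6, and its Smith normal form has invariant factors (1,1,1,1,1,1).

Boundary ∂_2: C_2 → C_1 acts by ∂[p,q,r] = [q,r] − [p,r] + [p,q]. For instance
  ∂abe = be − ae + ab,
  ∂bdg = dg − bg + bd.
The 21×14 boundary matrix has rank 13 and Smith normal form diag(1,1,1,1,1,1,1,1,1,1,1,1,1).

Reading off H_k = ker ∂_k / im ∂_{k+1}:

  H_1: rank ker ∂_1 − rank ∂_2 = (21 − 6) − 13 = 2, and the invariant factors of ∂_2 are all 1, so H_1 ≅ Z^2.

H_1 = Z^2.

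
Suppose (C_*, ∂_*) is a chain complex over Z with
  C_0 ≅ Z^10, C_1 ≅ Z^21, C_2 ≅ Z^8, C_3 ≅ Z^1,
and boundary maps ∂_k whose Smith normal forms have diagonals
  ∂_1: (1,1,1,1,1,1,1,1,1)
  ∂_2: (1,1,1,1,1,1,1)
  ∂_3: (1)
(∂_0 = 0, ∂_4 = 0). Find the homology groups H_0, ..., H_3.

H_0: b_0 = 10 − 0 − 9 = 1; torsion from ∂_1 factors > 1: none. So H_0 ≅ Z.
H_1: b_1 = 21 − 9 − 7 = 5; torsion from ∂_2 factors > 1: none. So H_1 ≅ Z^5.
H_2: b_2 = 8 − 7 − 1 = 0; torsion from ∂_3 factors > 1: none. So H_2 ≅ 0.
H_3: b_3 = 1 − 1 − 0 = 0; torsion from ∂_4 factors > 1: none. So H_3 ≅ 0.

H_0 ≅ Z,  H_1 ≅ Z^5,  H_2 = 0,  H_3 = 0.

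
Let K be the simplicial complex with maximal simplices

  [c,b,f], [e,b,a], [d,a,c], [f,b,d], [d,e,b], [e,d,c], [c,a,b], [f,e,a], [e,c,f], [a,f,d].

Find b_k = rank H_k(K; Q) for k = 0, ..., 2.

Order the vertices as a < b < c < d < e < f. Listing each simplex with vertices in this order, K has dimension 2 with simplices:

  0-simplices (6): a, b, c, d, e, f
  1-simplices (15): ab, ac, ad, ae, af, bc, bd, be, bf, cd, ce, cf, de, df, ef
  2-simplices (10): abc, abe, acd, adf, aef, bcf, bde, bdf, cde, cef

so the chain groups are C_0 ≅ Z^6, C_1 ≅ Z^15, C_2 ≅ Z^10.

The boundary map ∂_1: C_1 → C_0 sends each edge [p,q] (with p < q) to q − p.
This gives a 6×15 integer matrix of rank 5; reducing to Smith normal form yields diagonal entries (1,1,1,1,1).

The boundary map ∂_2: C_2 → C_1 maps a triangle to the signed sum of its edges. For instance
  ∂cef = ef − cf + ce,
  ∂cde = de − ce + cd.
This gives a 15×10 integer matrix of rank 10; reducing to Smith normal form yields diagonal entries (1,1,1,1,1,1,1,1,1,2).

From H_k ≅ ker(∂_k) / im(∂_{k+1}) we obtain:

  H_0: rank C_0 − rank ∂_1 = 6 − 5 = 1, and the invariant factors of ∂_1 are all 1, so H_0 = Z.
  H_1: rank ker ∂_1 − rank ∂_2 = (15 − 5) − 10 = 0, and ∂_2 has invariant factor 2 > 1, so H_1 = Z/2Z.
  H_2: rank ker ∂_2 − rank ∂_3 = (10 − 10) − 0 = 0, and there is no ∂_3, so H_2 = 0.

(K is a triangulation of the real projective plane RP^2.)

Hence the Betti numbers are b_0 = 1, b_1 = 0, b_2 = 0.

b_0 = 1, b_1 = 0, b_2 = 0.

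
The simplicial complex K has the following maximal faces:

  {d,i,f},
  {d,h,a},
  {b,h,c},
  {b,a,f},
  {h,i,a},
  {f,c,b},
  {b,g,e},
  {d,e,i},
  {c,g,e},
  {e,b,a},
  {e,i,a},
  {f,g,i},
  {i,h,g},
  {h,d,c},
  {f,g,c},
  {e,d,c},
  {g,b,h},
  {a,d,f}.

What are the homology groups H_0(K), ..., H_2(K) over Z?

H_0 = Z,  H_1 = Z × Z/2,  H_2 = 0.

Fix the vertex order a < b < c < d < e < f < g < h < i and write every simplex with vertices in increasing order. Then dim K = 2 and the simplices of K are:

  0-simplices (9): a, b, c, d, e, f, g, h, i
  1-simplices (27): ab, ad, ae, af, ah, ai, bc, be, bf, bg, bh, cd, ce, cf, cg, ch, de, df, dh, di, eg, ei, fg, fi, gh, gi, hi
  2-simplices (18): abe, abf, adf, adh, aei, ahi, bcf, bch, beg, bgh, cde, cdh, ceg, cfg, dei, dfi, fgi, ghi

so the chain groups are C_0 ≅ Z^9, C_1 ≅ Z^27, C_2 ≅ Z^18.

The boundary map ∂_1: C_1 → C_0 maps an edge to its endpoints' difference, ∂[p,q] = q − p. For instance
  ∂cf = f − c.
As a 9×27 matrix over Z this has rank 8, with invariant factors (1,1,1,1,1,1,1,1).

∂_2: C_2 → C_1 maps a triangle to the signed sum of its edges. For instance
  ∂adh = dh − ah + ad,
  ∂bcf = cf − bf + bc.
As a 27×18 matrix over Z this has rank 18, with invariant factors (1,1,1,1,1,1,1,1,1,1,1,1,1,1,1,1,1,2).

Reading off H_k = ker ∂_k / im ∂_{k+1}:

  H_0: rank C_0 − rank ∂_1 = 9 − 8 = 1, and the invariant factors of ∂_1 are all 1, so H_0 = Z.
  H_1: rank ker ∂_1 − rank ∂_2 = (27 − 8) − 18 = 1, and ∂_2 has invariant factor 2 > 1, so H_1 = Z × Z/2.
  H_2: rank ker ∂_2 − rank ∂_3 = (18 − 18) − 0 = 0, and there is no ∂_3, so H_2 = 0.

As a check, the Euler characteristic is 9 − 27 + 18 = 0, which agrees with 1 − 1 + 0 = 0.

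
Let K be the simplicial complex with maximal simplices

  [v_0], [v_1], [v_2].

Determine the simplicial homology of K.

Fix the vertex order v_0 < v_1 < v_2 and write every simplex with vertices in increasing order. Then dim K = 0 and the simplices of K are:

  0-simplices (3): [v_0], [v_1], [v_2]

giving chain groups C_0 ≅ Z^3.

Reading off H_k = ker ∂_k / im ∂_{k+1}:

  H_0: rank C_0 − rank ∂_1 = 3 − 0 = 3, and there is no ∂_1, so H_0 = Z^3.

(K is a triangulation of a set of 3 points.)

H_0 ≅ Z^3.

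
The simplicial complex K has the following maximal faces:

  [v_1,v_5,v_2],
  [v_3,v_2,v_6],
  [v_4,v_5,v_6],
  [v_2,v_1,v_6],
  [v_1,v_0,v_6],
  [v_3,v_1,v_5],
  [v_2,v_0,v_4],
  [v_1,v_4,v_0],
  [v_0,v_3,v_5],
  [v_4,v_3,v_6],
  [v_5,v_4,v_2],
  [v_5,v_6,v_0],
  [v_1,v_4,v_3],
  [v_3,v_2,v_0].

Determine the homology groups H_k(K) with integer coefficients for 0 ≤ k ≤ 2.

Take the total order v_0 < v_1 < v_2 < v_3 < v_4 < v_5 < v_6 on the vertex set. Then K (dimension 2) consists of the simplices:

  0-simplices (7): [v_0], [v_1], [v_2], [v_3], [v_4], [v_5], [v_6]
  1-simplices (21): (21 of them)
  2-simplices (14): (14 of them)

Hence C_0 ≅ Z^7, C_1 ≅ Z^21, C_2 ≅ Z^14.

∂_1: C_1 → C_0 sends each edge [p,q] (with p < q) to q − p. For instance
  ∂[v_1,v_3] = [v_3] − [v_1].
As a 7×21 matrix over Z this has rank 6, with invariant factors (1,1,1,1,1,1).

Boundary ∂_2: C_2 → C_1 acts by ∂[p,q,r] = [q,r] − [p,r] + [p,q]. For instance
  ∂[v_2,v_3,v_6] = [v_3,v_6] − [v_2,v_6] + [v_2,v_3],
  ∂[v_0,v_5,v_6] = [v_5,v_6] − [v_0,v_6] + [v_0,v_5].
This gives a 21×14 integer matrix of rank 13; reducing to Smith normal form yields diagonal entries (1,1,1,1,1,1,1,1,1,1,1,1,1).

Reading off H_k = ker ∂_k / im ∂_{k+1}:

  H_0: rank C_0 − rank ∂_1 = 7 − 6 = 1, and the invariant factors of ∂_1 are all 1, so H_0 ≅ Z.
  H_1: rank ker ∂_1 − rank ∂_2 = (21 − 6) − 13 = 2, and the invariant factors of ∂_2 are all 1, so H_1 ≅ Z^2.
  H_2: rank ker ∂_2 − rank ∂_3 = (14 − 13) − 0 = 1, and there is no ∂_3, so H_2 ≅ Z.

H_0 ≅ Z,  H_1 ≅ Z^2,  H_2 ≅ Z.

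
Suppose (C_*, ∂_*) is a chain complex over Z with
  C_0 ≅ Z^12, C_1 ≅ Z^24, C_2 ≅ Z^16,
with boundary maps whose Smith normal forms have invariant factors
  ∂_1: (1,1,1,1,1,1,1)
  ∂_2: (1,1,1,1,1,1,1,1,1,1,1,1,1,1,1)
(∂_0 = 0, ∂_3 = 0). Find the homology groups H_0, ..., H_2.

H_0 ≅ Z^5,  H_1 ≅ Z^2,  H_2 ≅ Z.

H_0: b_0 = 12 − 0 − 7 = 5; torsion from ∂_1 factors > 1: none. So H_0 ≅ Z^5.
H_1: b_1 = 24 − 7 − 15 = 2; torsion from ∂_2 factors > 1: none. So H_1 ≅ Z^2.
H_2: b_2 = 16 − 15 − 0 = 1; torsion from ∂_3 factors > 1: none. So H_2 ≅ Z.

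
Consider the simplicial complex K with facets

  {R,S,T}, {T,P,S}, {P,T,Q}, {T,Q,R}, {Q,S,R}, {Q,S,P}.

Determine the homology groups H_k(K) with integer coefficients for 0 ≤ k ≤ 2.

Take the total order P < Q < R < S < T on the vertex set. Then K (dimension 2) consists of the simplices:

  0-simplices (5): P, Q, R, S, T
  1-simplices (9): PQ, PS, PT, QR, QS, QT, RS, RT, ST
  2-simplices (6): PQS, PQT, PST, QRS, QRT, RST

so the chain groups are C_0 ≅ Z^5, C_1 ≅ Z^9, C_2 ≅ Z^6.

The boundary map ∂_1: C_1 → C_0 sends each edge [p,q] (with p < q) to q − p.
This gives a 5×9 integer matrix of rank 4; reducing to Smith normal form yields diagonal entries (1,1,1,1).

Boundary ∂_2: C_2 → C_1 maps a triangle to the signed sum of its edges. For instance
  ∂RST = ST − RT + RS,
  ∂QRS = RS − QS + QR.
The 9×6 boundary matrix has rank 5 and Smith normal form diag(1,1,1,1,1).

Computing H_k = (kernel of ∂_k) / (image of ∂_{k+1}):

  H_0: rank C_0 − rank ∂_1 = 5 − 4 = 1, and the invariant factors of ∂_1 are all 1, so H_0 = Z.
  H_1: rank ker ∂_1 − rank ∂_2 = (9 − 4) − 5 = 0, and the invariant factors of ∂_2 are all 1, so H_1 = 0.
  H_2: rank ker ∂_2 − rank ∂_3 = (6 − 5) − 0 = 1, and there is no ∂_3, so H_2 = Z.

(K is a triangulation of the 2-sphere S^2.)

H_0 = Z,  H_1 = 0,  H_2 = Z.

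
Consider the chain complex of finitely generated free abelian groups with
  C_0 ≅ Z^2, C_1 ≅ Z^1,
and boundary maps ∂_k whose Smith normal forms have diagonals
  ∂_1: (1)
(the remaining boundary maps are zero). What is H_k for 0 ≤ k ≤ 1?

H_0: b_0 = 2 − 0 − 1 = 1; torsion from ∂_1 factors > 1: none. So H_0 = Z.
H_1: b_1 = 1 − 1 − 0 = 0; torsion from ∂_2 factors > 1: none. So H_1 = 0.

H_0 = Z,  H_1 = 0.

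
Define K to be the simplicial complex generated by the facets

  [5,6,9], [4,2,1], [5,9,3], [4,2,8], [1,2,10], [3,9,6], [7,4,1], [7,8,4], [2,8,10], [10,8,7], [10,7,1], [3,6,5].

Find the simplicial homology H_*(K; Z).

Fix the vertex order 1 < 2 < 3 < 4 < 5 < 6 < 7 < 8 < 9 < 10 and write every simplex with vertices in increasing order. Then dim K = 2 and the simplices of K are:

  0-simplices (10): [1], [2], [3], [4], [5], [6], [7], [8], [9], [10]
  1-simplices (18): [1,2], [1,4], [1,7], [1,10], [2,4], [2,8], [2,10], [3,5], [3,6], [3,9], [4,7], [4,8], [5,6], [5,9], [6,9], [7,8], [7,10], [8,10]
  2-simplices (12): [1,2,4], [1,2,10], [1,4,7], [1,7,10], [2,4,8], [2,8,10], [3,5,6], [3,5,9], [3,6,9], [4,7,8], [5,6,9], [7,8,10]

giving chain groups C_0 ≅ Z^10, C_1 ≅ Z^18, C_2 ≅ Z^12.

Boundary ∂_1: C_1 → C_0 is given by ∂[p,q] = [q] − [p].
This gives a 10×18 integer matrix of rank 8; reducing to Smith normal form yields diagonal entries (1,1,1,1,1,1,1,1).

The boundary map ∂_2: C_2 → C_1 sends each 2-simplex [p,q,r] to [q,r] − [p,r] + [p,q]. For instance
  ∂[1,4,7] = [4,7] − [1,7] + [1,4],
  ∂[7,8,10] = [8,10] − [7,10] + [7,8].
This gives a 18×12 integer matrix of rank 10; reducing to Smith normal form yields diagonal entries (1,1,1,1,1,1,1,1,1,1).

Now H_k = ker ∂_k / im ∂_{k+1}, so:

  H_0: rank C_0 − rank ∂_1 = 10 − 8 = 2, and the invariant factors of ∂_1 are all 1, so H_0 ≅ Z^2.
  H_1: rank ker ∂_1 − rank ∂_2 = (18 − 8) − 10 = 0, and the invariant factors of ∂_2 are all 1, so H_1 ≅ 0.
  H_2: rank ker ∂_2 − rank ∂_3 = (12 − 10) − 0 = 2, and there is no ∂_3, so H_2 ≅ Z^2.

As a check, the Euler characteristic is 10 − 18 + 12 = 4, which agrees with 2 − 0 + 2 = 4.

H_0 = Z^2,  H_1 = 0,  H_2 = Z^2.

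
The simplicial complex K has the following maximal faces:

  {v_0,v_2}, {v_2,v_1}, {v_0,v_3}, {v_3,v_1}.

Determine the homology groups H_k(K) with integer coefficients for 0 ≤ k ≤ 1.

Take the total order v_0 < v_1 < v_2 < v_3 on the vertex set. Then K (dimension 1) consists of the simplices:

  0-simplices (4): [v_0], [v_1], [v_2], [v_3]
  1-simplices (4): [v_0,v_2], [v_0,v_3], [v_1,v_2], [v_1,v_3]

giving chain groups C_0 ≅ Z^4, C_1 ≅ Z^4.

The boundary map ∂_1: C_1 → C_0 is given by ∂[p,q] = [q] − [p].
As a 4×4 matrix over Z this has rank 3, with invariant factors (1,1,1).

Reading off H_k = ker ∂_k / im ∂_{k+1}:

  H_0: rank C_0 − rank ∂_1 = 4 − 3 = 1, and the invariant factors of ∂_1 are all 1, so H_0 = Z.
  H_1: rank ker ∂_1 − rank ∂_2 = (4 − 3) − 0 = 1, and there is no ∂_2, so H_1 = Z.

H_0 ≅ Z,  H_1 ≅ Z.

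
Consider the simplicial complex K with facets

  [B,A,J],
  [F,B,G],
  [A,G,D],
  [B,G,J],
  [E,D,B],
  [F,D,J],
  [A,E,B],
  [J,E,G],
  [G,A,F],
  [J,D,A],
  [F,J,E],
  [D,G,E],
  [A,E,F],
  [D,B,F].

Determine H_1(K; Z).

H_1 ≅ Z^2.

Take the total order A < B < D < E < F < G < J on the vertex set. Then K (dimension 2) consists of the simplices:

  0-simplices (7): A, B, D, E, F, G, J
  1-simplices (21): AB, AD, AE, AF, AG, AJ, BD, BE, BF, BG, BJ, DE, DF, DG, DJ, EF, EG, EJ, FG, FJ, GJ
  2-simplices (14): ABE, ABJ, ADG, ADJ, AEF, AFG, BDE, BDF, BFG, BGJ, DEG, DFJ, EFJ, EGJ

Hence C_0 ≅ Z^7, C_1 ≅ Z^21, C_2 ≅ Z^14.

The boundary map ∂_1: C_1 → C_0 is given by ∂[p,q] = [q] − [p].
This gives a 7×21 integer matrix of rank 6; reducing to Smith normal form yields diagonal entries (1,1,1,1,1,1).

Boundary ∂_2: C_2 → C_1 maps a triangle to the signed sum of its edges. For instance
  ∂DEG = EG − DG + DE,
  ∂EFJ = FJ − EJ + EF.
The resulting 21×14 matrix has rank 13, and its Smith normal form has invariant factors (1,1,1,1,1,1,1,1,1,1,1,1,1).

From H_k ≅ ker(∂_k) / im(∂_{k+1}) we obtain:

  H_1: rank ker ∂_1 − rank ∂_2 = (21 − 6) − 13 = 2, and the invariant factors of ∂_2 are all 1, so H_1 ≅ Z^2.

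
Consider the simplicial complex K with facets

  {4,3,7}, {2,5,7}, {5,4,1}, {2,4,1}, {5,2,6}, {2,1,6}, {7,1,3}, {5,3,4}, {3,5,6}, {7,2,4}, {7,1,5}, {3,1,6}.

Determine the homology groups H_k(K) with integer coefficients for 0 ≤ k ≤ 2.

We work with the vertex ordering 1 < 2 < 3 < 4 < 5 < 6 < 7. The simplices of K, each written with vertices in increasing order, are:

  0-simplices (7): [1], [2], [3], [4], [5], [6], [7]
  1-simplices (18): [1,2], [1,3], [1,4], [1,5], [1,6], [1,7], [2,4], [2,5], [2,6], [2,7], [3,4], [3,5], [3,6], [3,7], [4,5], [4,7], [5,6], [5,7]
  2-simplices (12): [1,2,4], [1,2,6], [1,3,6], [1,3,7], [1,4,5], [1,5,7], [2,4,7], [2,5,6], [2,5,7], [3,4,5], [3,4,7], [3,5,6]

giving chain groups C_0 ≅ Z^7, C_1 ≅ Z^18, C_2 ≅ Z^12.

∂_1: C_1 → C_0 maps an edge to its endpoints' difference, ∂[p,q] = q − p.
This gives a 7×18 integer matrix of rank 6; reducing to Smith normal form yields diagonal entries (1,1,1,1,1,1).

Boundary ∂_2: C_2 → C_1 acts by ∂[p,q,r] = [q,r] − [p,r] + [p,q]. For instance
  ∂[1,5,7] = [5,7] − [1,7] + [1,5],
  ∂[3,5,6] = [5,6] − [3,6] + [3,5].
As a 18×12 matrix over Z this has rank 12, with invariant factors (1,1,1,1,1,1,1,1,1,1,1,2).

Computing H_k = (kernel of ∂_k) / (image of ∂_{k+1}):

  H_0: rank C_0 − rank ∂_1 = 7 − 6 = 1, and the invariant factors of ∂_1 are all 1, so H_0 = Z.
  H_1: rank ker ∂_1 − rank ∂_2 = (18 − 6) − 12 = 0, and ∂_2 has invariant factor 2 > 1, so H_1 = Z/2.
  H_2: rank ker ∂_2 − rank ∂_3 = (12 − 12) − 0 = 0, and there is no ∂_3, so H_2 = 0.

(K is a triangulation of the real projective plane RP^2.)

H_0 = Z,  H_1 = Z/2,  H_2 = 0.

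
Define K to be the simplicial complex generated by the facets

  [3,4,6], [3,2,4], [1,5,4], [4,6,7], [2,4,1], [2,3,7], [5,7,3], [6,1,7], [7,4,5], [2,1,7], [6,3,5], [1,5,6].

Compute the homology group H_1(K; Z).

We work with the vertex ordering 1 < 2 < 3 < 4 < 5 < 6 < 7. The simplices of K, each written with vertices in increasing order, are:

  0-simplices (7): [1], [2], [3], [4], [5], [6], [7]
  1-simplices (18): [1,2], [1,4], [1,5], [1,6], [1,7], [2,3], [2,4], [2,7], [3,4], [3,5], [3,6], [3,7], [4,5], [4,6], [4,7], [5,6], [5,7], [6,7]
  2-simplices (12): [1,2,4], [1,2,7], [1,4,5], [1,5,6], [1,6,7], [2,3,4], [2,3,7], [3,4,6], [3,5,6], [3,5,7], [4,5,7], [4,6,7]

Hence C_0 ≅ Z^7, C_1 ≅ Z^18, C_2 ≅ Z^12.

Boundary ∂_1: C_1 → C_0 sends each edge [p,q] (with p < q) to q − p. For instance
  ∂[1,7] = [7] − [1].
This gives a 7×18 integer matrix of rank 6; reducing to Smith normal form yields diagonal entries (1,1,1,1,1,1).

Boundary ∂_2: C_2 → C_1 sends each 2-simplex [p,q,r] to [q,r] − [p,r] + [p,q]. For instance
  ∂[4,6,7] = [6,7] − [4,7] + [4,6],
  ∂[4,5,7] = [5,7] − [4,7] + [4,5].
This gives a 18×12 integer matrix of rank 12; reducing to Smith normal form yields diagonal entries (1,1,1,1,1,1,1,1,1,1,1,2).

Now H_k = ker ∂_k / im ∂_{k+1}, so:

  H_1: rank ker ∂_1 − rank ∂_2 = (18 − 6) − 12 = 0, and ∂_2 has invariant factor 2 > 1, so H_1 = Z/2Z.

H_1 ≅ Z/2Z.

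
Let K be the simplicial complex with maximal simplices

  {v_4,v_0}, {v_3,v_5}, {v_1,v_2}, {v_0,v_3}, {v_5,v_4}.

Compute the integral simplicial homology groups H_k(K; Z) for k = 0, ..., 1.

Order the vertices as v_0 < v_1 < v_2 < v_3 < v_4 < v_5. Listing each simplex with vertices in this order, K has dimension 1 with simplices:

  0-simplices (6): [v_0], [v_1], [v_2], [v_3], [v_4], [v_5]
  1-simplices (5): [v_0,v_3], [v_0,v_4], [v_1,v_2], [v_3,v_5], [v_4,v_5]

so the chain groups are C_0 ≅ Z^6, C_1 ≅ Z^5.

Boundary ∂_1: C_1 → C_0 sends each edge [p,q] (with p < q) to q − p. For instance
  ∂[v_1,v_2] = [v_2] − [v_1].
The 6×5 boundary matrix has rank 4 and Smith normal form diag(1,1,1,1).

From H_k ≅ ker(∂_k) / im(∂_{k+1}) we obtain:

  H_0: rank C_0 − rank ∂_1 = 6 − 4 = 2, and the invariant factors of ∂_1 are all 1, so H_0 ≅ Z^2.
  H_1: rank ker ∂_1 − rank ∂_2 = (5 − 4) − 0 = 1, and there is no ∂_2, so H_1 ≅ Z.

As a check, the Euler characteristic is 6 − 5 = 1, which agrees with 2 − 1 = 1.

H_0 ≅ Z^2,  H_1 ≅ Z.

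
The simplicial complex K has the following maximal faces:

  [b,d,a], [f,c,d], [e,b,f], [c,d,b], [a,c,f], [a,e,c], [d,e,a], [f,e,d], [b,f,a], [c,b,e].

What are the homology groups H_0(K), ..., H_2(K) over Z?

H_0 = Z,  H_1 = Z/2,  H_2 = 0.

Order the vertices as a < b < c < d < e < f. Listing each simplex with vertices in this order, K has dimension 2 with simplices:

  0-simplices (6): a, b, c, d, e, f
  1-simplices (15): ab, ac, ad, ae, af, bc, bd, be, bf, cd, ce, cf, de, df, ef
  2-simplices (10): abd, abf, ace, acf, ade, bcd, bce, bef, cdf, def

Hence C_0 ≅ Z^6, C_1 ≅ Z^15, C_2 ≅ Z^10.

Boundary ∂_1: C_1 → C_0 maps an edge to its endpoints' difference, ∂[p,q] = q − p.
As a 6×15 matrix over Z this has rank 5, with invariant factors (1,1,1,1,1).

The boundary map ∂_2: C_2 → C_1 maps a triangle to the signed sum of its edges. For instance
  ∂acf = cf − af + ac,
  ∂cdf = df − cf + cd.
The resulting 15×10 matrix has rank 10, and its Smith normal form has invariant factors (1,1,1,1,1,1,1,1,1,2).

Reading off H_k = ker ∂_k / im ∂_{k+1}:

  H_0: rank C_0 − rank ∂_1 = 6 − 5 = 1, and the invariant factors of ∂_1 are all 1, so H_0 ≅ Z.
  H_1: rank ker ∂_1 − rank ∂_2 = (15 − 5) − 10 = 0, and ∂_2 has invariant factor 2 > 1, so H_1 ≅ Z/2.
  H_2: rank ker ∂_2 − rank ∂_3 = (10 − 10) − 0 = 0, and there is no ∂_3, so H_2 ≅ 0.

(K is a triangulation of the real projective plane RP^2.)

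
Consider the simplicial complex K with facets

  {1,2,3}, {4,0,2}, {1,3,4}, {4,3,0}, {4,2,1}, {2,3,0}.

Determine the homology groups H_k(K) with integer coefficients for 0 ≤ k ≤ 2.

Order the vertices as 0 < 1 < 2 < 3 < 4. Listing each simplex with vertices in this order, K has dimension 2 with simplices:

  0-simplices (5): [0], [1], [2], [3], [4]
  1-simplices (9): [0,2], [0,3], [0,4], [1,2], [1,3], [1,4], [2,3], [2,4], [3,4]
  2-simplices (6): [0,2,3], [0,2,4], [0,3,4], [1,2,3], [1,2,4], [1,3,4]

so the chain groups are C_0 ≅ Z^5, C_1 ≅ Z^9, C_2 ≅ Z^6.

The boundary map ∂_1: C_1 → C_0 sends each edge [p,q] (with p < q) to q − p.
The 5×9 boundary matrix has rank 4 and Smith normal form diag(1,1,1,1).

Boundary ∂_2: C_2 → C_1 maps a triangle to the signed sum of its edges. For instance
  ∂[0,3,4] = [3,4] − [0,4] + [0,3],
  ∂[0,2,4] = [2,4] − [0,4] + [0,2].
As a 9×6 matrix over Z this has rank 5, with invariant factors (1,1,1,1,1).

Now H_k = ker ∂_k / im ∂_{k+1}, so:

  H_0: rank C_0 − rank ∂_1 = 5 − 4 = 1, and the invariant factors of ∂_1 are all 1, so H_0 = Z.
  H_1: rank ker ∂_1 − rank ∂_2 = (9 − 4) − 5 = 0, and the invariant factors of ∂_2 are all 1, so H_1 = 0.
  H_2: rank ker ∂_2 − rank ∂_3 = (6 − 5) − 0 = 1, and there is no ∂_3, so H_2 = Z.

H_0 ≅ Z,  H_1 = 0,  H_2 ≅ Z.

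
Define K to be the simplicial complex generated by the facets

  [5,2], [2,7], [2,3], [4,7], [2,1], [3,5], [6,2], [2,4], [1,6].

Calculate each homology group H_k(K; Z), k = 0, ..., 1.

Order the vertices as 1 < 2 < 3 < 4 < 5 < 6 < 7. Listing each simplex with vertices in this order, K has dimension 1 with simplices:

  0-simplices (7): [1], [2], [3], [4], [5], [6], [7]
  1-simplices (9): [1,2], [1,6], [2,3], [2,4], [2,5], [2,6], [2,7], [3,5], [4,7]

giving chain groups C_0 ≅ Z^7, C_1 ≅ Z^9.

The boundary map ∂_1: C_1 → C_0 is given by ∂[p,q] = [q] − [p]. For instance
  ∂[1,2] = [2] − [1].
As a 7×9 matrix over Z this has rank 6, with invariant factors (1,1,1,1,1,1).

Reading off H_k = ker ∂_k / im ∂_{k+1}:

  H_0: rank C_0 − rank ∂_1 = 7 − 6 = 1, and the invariant factors of ∂_1 are all 1, so H_0 = Z.
  H_1: rank ker ∂_1 − rank ∂_2 = (9 − 6) − 0 = 3, and there is no ∂_2, so H_1 = Z^3.

H_0 = Z,  H_1 = Z^3.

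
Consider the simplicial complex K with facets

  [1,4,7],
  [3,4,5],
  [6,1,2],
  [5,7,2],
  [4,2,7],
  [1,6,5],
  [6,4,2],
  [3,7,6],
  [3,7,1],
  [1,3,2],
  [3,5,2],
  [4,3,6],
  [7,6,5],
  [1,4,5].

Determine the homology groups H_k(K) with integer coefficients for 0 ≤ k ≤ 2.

Order the vertices as 1 < 2 < 3 < 4 < 5 < 6 < 7. Listing each simplex with vertices in this order, K has dimension 2 with simplices:

  0-simplices (7): [1], [2], [3], [4], [5], [6], [7]
  1-simplices (21): [1,2], [1,3], [1,4], [1,5], [1,6], [1,7], [2,3], [2,4], [2,5], [2,6], [2,7], [3,4], [3,5], [3,6], [3,7], [4,5], [4,6], [4,7], [5,6], [5,7], [6,7]
  2-simplices (14): [1,2,3], [1,2,6], [1,3,7], [1,4,5], [1,4,7], [1,5,6], [2,3,5], [2,4,6], [2,4,7], [2,5,7], [3,4,5], [3,4,6], [3,6,7], [5,6,7]

so the chain groups are C_0 ≅ Z^7, C_1 ≅ Z^21, C_2 ≅ Z^14.

The boundary map ∂_1: C_1 → C_0 is given by ∂[p,q] = [q] − [p].
As a 7×21 matrix over Z this has rank 6, with invariant factors (1,1,1,1,1,1).

The boundary map ∂_2: C_2 → C_1 sends each 2-simplex [p,q,r] to [q,r] − [p,r] + [p,q]. For instance
  ∂[1,4,5] = [4,5] − [1,5] + [1,4],
  ∂[3,4,6] = [4,6] − [3,6] + [3,4].
As a 21×14 matrix over Z this has rank 13, with invariant factors (1,1,1,1,1,1,1,1,1,1,1,1,1).

From H_k ≅ ker(∂_k) / im(∂_{k+1}) we obtain:

  H_0: rank C_0 − rank ∂_1 = 7 − 6 = 1, and the invariant factors of ∂_1 are all 1, so H_0 ≅ Z.
  H_1: rank ker ∂_1 − rank ∂_2 = (21 − 6) − 13 = 2, and the invariant factors of ∂_2 are all 1, so H_1 ≅ Z^2.
  H_2: rank ker ∂_2 − rank ∂_3 = (14 − 13) − 0 = 1, and there is no ∂_3, so H_2 ≅ Z.

As a check, the Euler characteristic is 7 − 21 + 14 = 0, which agrees with 1 − 2 + 1 = 0.

H_0 ≅ Z,  H_1 ≅ Z^2,  H_2 ≅ Z.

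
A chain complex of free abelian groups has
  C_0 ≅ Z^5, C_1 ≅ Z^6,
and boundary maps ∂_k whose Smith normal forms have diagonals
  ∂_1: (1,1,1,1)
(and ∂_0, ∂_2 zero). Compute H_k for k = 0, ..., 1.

H_0 ≅ Z,  H_1 ≅ Z^2.

H_0: b_0 = 5 − 0 − 4 = 1; torsion from ∂_1 factors > 1: none. So H_0 ≅ Z.
H_1: b_1 = 6 − 4 − 0 = 2; torsion from ∂_2 factors > 1: none. So H_1 ≅ Z^2.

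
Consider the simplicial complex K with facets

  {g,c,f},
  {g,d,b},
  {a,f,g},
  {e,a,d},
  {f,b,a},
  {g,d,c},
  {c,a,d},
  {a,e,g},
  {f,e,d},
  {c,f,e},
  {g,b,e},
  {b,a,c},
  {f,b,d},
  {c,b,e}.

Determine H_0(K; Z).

H_0 = Z.

Fix the vertex order a < b < c < d < e < f < g and write every simplex with vertices in increasing order. Then dim K = 2 and the simplices of K are:

  0-simplices (7): a, b, c, d, e, f, g
  1-simplices (21): ab, ac, ad, ae, af, ag, bc, bd, be, bf, bg, cd, ce, cf, cg, de, df, dg, ef, eg, fg
  2-simplices (14): abc, abf, acd, ade, aeg, afg, bce, bdf, bdg, beg, cdg, cef, cfg, def

Hence C_0 ≅ Z^7, C_1 ≅ Z^21, C_2 ≅ Z^14.

∂_1: C_1 → C_0 is given by ∂[p,q] = [q] − [p]. For instance
  ∂ce = e − c.
This gives a 7×21 integer matrix of rank 6; reducing to Smith normal form yields diagonal entries (1,1,1,1,1,1).

∂_2: C_2 → C_1 acts by ∂[p,q,r] = [q,r] − [p,r] + [p,q]. For instance
  ∂acd = cd − ad + ac,
  ∂abc = bc − ac + ab.
As a 21×14 matrix over Z this has rank 13, with invariant factors (1,1,1,1,1,1,1,1,1,1,1,1,1).

Now H_k = ker ∂_k / im ∂_{k+1}, so:

  H_0: rank C_0 − rank ∂_1 = 7 − 6 = 1, and the invariant factors of ∂_1 are all 1, so H_0 ≅ Z.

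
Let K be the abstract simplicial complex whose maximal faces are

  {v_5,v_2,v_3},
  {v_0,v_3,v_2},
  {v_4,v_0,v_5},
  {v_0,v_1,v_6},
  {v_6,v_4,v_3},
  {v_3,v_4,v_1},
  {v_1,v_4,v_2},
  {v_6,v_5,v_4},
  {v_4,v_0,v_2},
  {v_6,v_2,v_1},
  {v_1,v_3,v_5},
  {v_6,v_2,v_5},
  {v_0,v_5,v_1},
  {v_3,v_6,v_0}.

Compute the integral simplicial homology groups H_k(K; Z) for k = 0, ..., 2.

Order the vertices as v_0 < v_1 < v_2 < v_3 < v_4 < v_5 < v_6. Listing each simplex with vertices in this order, K has dimension 2 with simplices:

  0-simplices (7): [v_0], [v_1], [v_2], [v_3], [v_4], [v_5], [v_6]
  1-simplices (21): (21 of them)
  2-simplices (14): (14 of them)

Hence C_0 ≅ Z^7, C_1 ≅ Z^21, C_2 ≅ Z^14.

Boundary ∂_1: C_1 → C_0 sends each edge [p,q] (with p < q) to q − p. For instance
  ∂[v_3,v_5] = [v_5] − [v_3].
The resulting 7×21 matrix has rank 6, and its Smith normal form has invariant factors (1,1,1,1,1,1).

The boundary map ∂_2: C_2 → C_1 acts by ∂[p,q,r] = [q,r] − [p,r] + [p,q]. For instance
  ∂[v_0,v_1,v_5] = [v_1,v_5] − [v_0,v_5] + [v_0,v_1],
  ∂[v_0,v_3,v_6] = [v_3,v_6] − [v_0,v_6] + [v_0,v_3].
The 21×14 boundary matrix has rank 13 and Smith normal form diag(1,1,1,1,1,1,1,1,1,1,1,1,1).

Computing H_k = (kernel of ∂_k) / (image of ∂_{k+1}):

  H_0: rank C_0 − rank ∂_1 = 7 − 6 = 1, and the invariant factors of ∂_1 are all 1, so H_0 ≅ Z.
  H_1: rank ker ∂_1 − rank ∂_2 = (21 − 6) − 13 = 2, and the invariant factors of ∂_2 are all 1, so H_1 ≅ Z^2.
  H_2: rank ker ∂_2 − rank ∂_3 = (14 − 13) − 0 = 1, and there is no ∂_3, so H_2 ≅ Z.

H_0 ≅ Z,  H_1 ≅ Z^2,  H_2 ≅ Z.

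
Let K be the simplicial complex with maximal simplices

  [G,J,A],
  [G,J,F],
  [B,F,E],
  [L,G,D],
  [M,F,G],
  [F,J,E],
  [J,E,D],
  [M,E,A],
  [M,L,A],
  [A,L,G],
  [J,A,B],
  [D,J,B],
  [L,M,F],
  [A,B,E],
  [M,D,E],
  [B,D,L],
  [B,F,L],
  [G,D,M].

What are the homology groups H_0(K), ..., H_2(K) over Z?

H_0 = Z,  H_1 = Z ⊕ Z/2Z,  H_2 = 0.

K has 9 vertices, 27 edges, 18 triangles.
rank ∂_0 = 0, rank ∂_1 = 8 ⇒ b_0 = 9 − 0 − 8 = 1; all invariant factors of ∂_1 are 1 so no torsion. So H_0 = Z.
rank ∂_1 = 8, rank ∂_2 = 18 ⇒ b_1 = 27 − 8 − 18 = 1; ∂_2 has invariant factor(s) [2] giving torsion. So H_1 = Z ⊕ Z/2Z.
rank ∂_2 = 18, rank ∂_3 = 0 ⇒ b_2 = 18 − 18 − 0 = 0. So H_2 = 0.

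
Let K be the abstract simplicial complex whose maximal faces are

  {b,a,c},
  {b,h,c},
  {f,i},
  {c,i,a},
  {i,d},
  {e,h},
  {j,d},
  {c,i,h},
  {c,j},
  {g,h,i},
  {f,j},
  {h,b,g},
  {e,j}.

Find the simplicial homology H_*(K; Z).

Take the total order a < b < c < d < e < f < g < h < i < j on the vertex set. Then K (dimension 2) consists of the simplices:

  0-simplices (10): a, b, c, d, e, f, g, h, i, j
  1-simplices (18): ab, ac, ai, bc, bg, bh, ch, ci, cj, di, dj, eh, ej, fi, fj, gh, gi, hi
  2-simplices (6): abc, aci, bch, bgh, chi, ghi

Hence C_0 ≅ Z^10, C_1 ≅ Z^18, C_2 ≅ Z^6.

∂_1: C_1 → C_0 maps an edge to its endpoints' difference, ∂[p,q] = q − p.
The resulting 10×18 matrix has rank 9, and its Smith normal form has invariant factors (1,1,1,1,1,1,1,1,1).

Boundary ∂_2: C_2 → C_1 maps a triangle to the signed sum of its edges. For instance
  ∂aci = ci − ai + ac,
  ∂chi = hi − ci + ch.
This gives a 18×6 integer matrix of rank 6; reducing to Smith normal form yields diagonal entries (1,1,1,1,1,1).

Computing H_k = (kernel of ∂_k) / (image of ∂_{k+1}):

  H_0: rank C_0 − rank ∂_1 = 10 − 9 = 1, and the invariant factors of ∂_1 are all 1, so H_0 ≅ Z.
  H_1: rank ker ∂_1 − rank ∂_2 = (18 − 9) − 6 = 3, and the invariant factors of ∂_2 are all 1, so H_1 ≅ Z^3.
  H_2: rank ker ∂_2 − rank ∂_3 = (6 − 6) − 0 = 0, and there is no ∂_3, so H_2 ≅ 0.

As a check, the Euler characteristic is 10 − 18 + 6 = -2, which agrees with 1 − 3 + 0 = -2.

H_0 = Z,  H_1 = Z^3,  H_2 = 0.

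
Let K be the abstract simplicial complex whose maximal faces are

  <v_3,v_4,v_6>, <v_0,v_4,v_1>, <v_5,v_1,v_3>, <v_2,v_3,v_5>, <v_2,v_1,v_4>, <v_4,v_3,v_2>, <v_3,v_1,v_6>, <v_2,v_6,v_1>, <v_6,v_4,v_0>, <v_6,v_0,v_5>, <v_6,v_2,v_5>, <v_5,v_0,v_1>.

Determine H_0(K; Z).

H_0 = Z.

We work with the vertex ordering v_0 < v_1 < v_2 < v_3 < v_4 < v_5 < v_6. The simplices of K, each written with vertices in increasing order, are:

  0-simplices (7): [v_0], [v_1], [v_2], [v_3], [v_4], [v_5], [v_6]
  1-simplices (18): (18 of them)
  2-simplices (12): (12 of them)

Hence C_0 ≅ Z^7, C_1 ≅ Z^18, C_2 ≅ Z^12.

∂_1: C_1 → C_0 sends each edge [p,q] (with p < q) to q − p. For instance
  ∂[v_1,v_5] = [v_5] − [v_1].
As a 7×18 matrix over Z this has rank 6, with invariant factors (1,1,1,1,1,1).

∂_2: C_2 → C_1 maps a triangle to the signed sum of its edges. For instance
  ∂[v_1,v_2,v_4] = [v_2,v_4] − [v_1,v_4] + [v_1,v_2],
  ∂[v_1,v_3,v_5] = [v_3,v_5] − [v_1,v_5] + [v_1,v_3].
As a 18×12 matrix over Z this has rank 12, with invariant factors (1,1,1,1,1,1,1,1,1,1,1,2).

From H_k ≅ ker(∂_k) / im(∂_{k+1}) we obtain:

  H_0: rank C_0 − rank ∂_1 = 7 − 6 = 1, and the invariant factors of ∂_1 are all 1, so H_0 ≅ Z.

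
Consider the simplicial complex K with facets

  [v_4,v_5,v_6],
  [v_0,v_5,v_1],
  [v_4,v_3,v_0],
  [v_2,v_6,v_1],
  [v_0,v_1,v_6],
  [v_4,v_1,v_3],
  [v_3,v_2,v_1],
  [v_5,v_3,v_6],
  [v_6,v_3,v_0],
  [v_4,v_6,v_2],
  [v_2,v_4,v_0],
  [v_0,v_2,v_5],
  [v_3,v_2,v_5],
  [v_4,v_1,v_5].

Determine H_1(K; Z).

Take the total order v_0 < v_1 < v_2 < v_3 < v_4 < v_5 < v_6 on the vertex set. Then K (dimension 2) consists of the simplices:

  0-simplices (7): [v_0], [v_1], [v_2], [v_3], [v_4], [v_5], [v_6]
  1-simplices (21): (21 of them)
  2-simplices (14): (14 of them)

so the chain groups are C_0 ≅ Z^7, C_1 ≅ Z^21, C_2 ≅ Z^14.

The boundary map ∂_1: C_1 → C_0 sends each edge [p,q] (with p < q) to q − p. For instance
  ∂[v_1,v_4] = [v_4] − [v_1].
The 7×21 boundary matrix has rank 6 and Smith normal form diag(1,1,1,1,1,1).

Boundary ∂_2: C_2 → C_1 sends each 2-simplex [p,q,r] to [q,r] − [p,r] + [p,q]. For instance
  ∂[v_2,v_4,v_6] = [v_4,v_6] − [v_2,v_6] + [v_2,v_4],
  ∂[v_1,v_2,v_6] = [v_2,v_6] − [v_1,v_6] + [v_1,v_2].
The resulting 21×14 matrix has rank 13, and its Smith normal form has invariant factors (1,1,1,1,1,1,1,1,1,1,1,1,1).

Computing H_k = (kernel of ∂_k) / (image of ∂_{k+1}):

  H_1: rank ker ∂_1 − rank ∂_2 = (21 − 6) − 13 = 2, and the invariant factors of ∂_2 are all 1, so H_1 ≅ Z^2.

(K is a triangulation of the torus T^2.)

H_1 = Z^2.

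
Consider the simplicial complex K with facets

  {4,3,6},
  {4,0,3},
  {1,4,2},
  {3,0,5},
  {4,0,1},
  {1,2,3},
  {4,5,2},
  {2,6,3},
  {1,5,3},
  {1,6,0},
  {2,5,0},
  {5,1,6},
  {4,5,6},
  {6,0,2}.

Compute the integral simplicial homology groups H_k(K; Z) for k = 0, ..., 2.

We work with the vertex ordering 0 < 1 < 2 < 3 < 4 < 5 < 6. The simplices of K, each written with vertices in increasing order, are:

  0-simplices (7): [0], [1], [2], [3], [4], [5], [6]
  1-simplices (21): [0,1], [0,2], [0,3], [0,4], [0,5], [0,6], [1,2], [1,3], [1,4], [1,5], [1,6], [2,3], [2,4], [2,5], [2,6], [3,4], [3,5], [3,6], [4,5], [4,6], [5,6]
  2-simplices (14): [0,1,4], [0,1,6], [0,2,5], [0,2,6], [0,3,4], [0,3,5], [1,2,3], [1,2,4], [1,3,5], [1,5,6], [2,3,6], [2,4,5], [3,4,6], [4,5,6]

Hence C_0 ≅ Z^7, C_1 ≅ Z^21, C_2 ≅ Z^14.

∂_1: C_1 → C_0 sends each edge [p,q] (with p < q) to q − p. For instance
  ∂[1,3] = [3] − [1].
As a 7×21 matrix over Z this has rank 6, with invariant factors (1,1,1,1,1,1).

∂_2: C_2 → C_1 maps a triangle to the signed sum of its edges. For instance
  ∂[2,3,6] = [3,6] − [2,6] + [2,3],
  ∂[0,1,6] = [1,6] − [0,6] + [0,1].
The resulting 21×14 matrix has rank 13, and its Smith normal form has invariant factors (1,1,1,1,1,1,1,1,1,1,1,1,1).

From H_k ≅ ker(∂_k) / im(∂_{k+1}) we obtain:

  H_0: rank C_0 − rank ∂_1 = 7 − 6 = 1, and the invariant factors of ∂_1 are all 1, so H_0 = Z.
  H_1: rank ker ∂_1 − rank ∂_2 = (21 − 6) − 13 = 2, and the invariant factors of ∂_2 are all 1, so H_1 = Z^2.
  H_2: rank ker ∂_2 − rank ∂_3 = (14 − 13) − 0 = 1, and there is no ∂_3, so H_2 = Z.

H_0 ≅ Z,  H_1 ≅ Z^2,  H_2 ≅ Z.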